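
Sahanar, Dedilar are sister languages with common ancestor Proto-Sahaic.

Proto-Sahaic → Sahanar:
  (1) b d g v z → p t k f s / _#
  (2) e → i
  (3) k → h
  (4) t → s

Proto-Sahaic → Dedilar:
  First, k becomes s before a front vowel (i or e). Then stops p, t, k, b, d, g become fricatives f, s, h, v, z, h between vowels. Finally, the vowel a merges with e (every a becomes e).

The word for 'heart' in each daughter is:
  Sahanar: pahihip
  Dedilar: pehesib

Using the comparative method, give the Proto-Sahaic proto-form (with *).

Position 2: Sahanar has a, Dedilar has e. Sahanar preserves a here (none of its changes turn any other segment into a), so the proto-segment is *a.
Position 4: Sahanar has i, Dedilar has e. Taking the neighbouring segments as reconstructed: Sahanar i could go back to *e or *i; Dedilar e could go back to *a or *e — the one source consistent with every daughter is *e.
Position 5: Sahanar has h, Dedilar has s. Taking the neighbouring segments as reconstructed: Sahanar h could go back to *k or *h; Dedilar s could go back to *t or *k or *s — the one source consistent with every daughter is *k.
Continuing position by position gives *pahekib; check it forward:
Sahanar: *pahekib
  pahekib → pahekip   [final devoicing]
  pahekip → pahikip   [vowel merger]
  pahikip → pahihip   [unconditioned shift]
  pahihip (rule 4 does not apply)
  giving Sahanar pahihip.
Dedilar: *pahekib > pahesib > pehesib  (by palatalisation, vowel merger)
Only *pahekib yields all of Sahanar pahihip, Dedilar pehesib.

*pahekib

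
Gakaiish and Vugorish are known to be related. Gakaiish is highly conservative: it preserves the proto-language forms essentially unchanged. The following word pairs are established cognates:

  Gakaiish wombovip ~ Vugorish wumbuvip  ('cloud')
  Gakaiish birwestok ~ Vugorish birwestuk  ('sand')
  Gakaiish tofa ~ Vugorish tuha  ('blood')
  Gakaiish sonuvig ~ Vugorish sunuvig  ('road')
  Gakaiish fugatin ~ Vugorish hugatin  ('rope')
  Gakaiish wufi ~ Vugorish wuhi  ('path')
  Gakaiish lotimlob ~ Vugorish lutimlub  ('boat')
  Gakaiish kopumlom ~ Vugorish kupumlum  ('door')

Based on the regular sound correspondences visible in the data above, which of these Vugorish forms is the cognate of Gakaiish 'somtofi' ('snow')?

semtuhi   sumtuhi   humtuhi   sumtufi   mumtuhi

wombovip ~ wumbuvip, kopumlom ~ kupumlum — Gakaiish o corresponds to Vugorish u after a consonant, before a nasal.
tofa ~ tuha — Gakaiish o corresponds to Vugorish u after a consonant, before a labial obstruent.
wufi ~ wuhi — Gakaiish f corresponds to Vugorish h between vowels (before a front vowel).
Applying these to Gakaiish 'somtofi':
  somtofi → sumtofi   (o→u after a consonant, before a nasal)
  sumtofi → sumtufi   (o→u after a consonant, before a labial obstruent)
  sumtufi → sumtuhi   (f→h between vowels (before a front vowel))
So the Vugorish cognate is 'sumtuhi'.

sumtuhi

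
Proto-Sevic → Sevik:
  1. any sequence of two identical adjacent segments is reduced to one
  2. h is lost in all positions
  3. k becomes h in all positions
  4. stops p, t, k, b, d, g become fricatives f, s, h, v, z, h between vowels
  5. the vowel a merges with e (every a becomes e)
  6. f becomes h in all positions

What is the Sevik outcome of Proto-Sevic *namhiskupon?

Sevik: *namhiskupon > namiskupon > namishupon > namishufon > nemishufon > nemishuhon  (by h-loss, unconditioned shift, intervocalic lenition, vowel merger, unconditioned shift)

nemishuhon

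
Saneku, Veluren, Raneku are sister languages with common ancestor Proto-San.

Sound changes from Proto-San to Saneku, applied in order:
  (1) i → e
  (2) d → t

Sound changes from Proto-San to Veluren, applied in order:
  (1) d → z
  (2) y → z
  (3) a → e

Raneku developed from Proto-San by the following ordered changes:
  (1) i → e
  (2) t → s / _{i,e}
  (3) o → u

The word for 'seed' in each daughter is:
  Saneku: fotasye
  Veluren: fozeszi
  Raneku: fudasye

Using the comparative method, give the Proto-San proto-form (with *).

*fodasyi

Position 6: Saneku has y, Veluren has z, Raneku has y. Saneku preserves y here (none of its changes turn any other segment into y), so the proto-segment is *y.
Position 3: Saneku has t, Veluren has z, Raneku has d. Raneku preserves d here (none of its changes turn any other segment into d), so the proto-segment is *d.
Position 4: Saneku has a, Veluren has e, Raneku has a. Saneku preserves a here (none of its changes turn any other segment into a), so the proto-segment is *a.
This points to *fodasyi. Verify forward in each daughter:
Saneku: *fodasyi
  fodasyi → fodasye   [vowel merger]
  fodasye → fotasye   [unconditioned shift]
  giving Saneku fotasye.
Veluren: *fodasyi
  fodasyi → fozasyi   [unconditioned shift]
  fozasyi → fozaszi   [unconditioned shift]
  fozaszi → fozeszi   [vowel merger]
  giving Veluren fozeszi.
Raneku: start from *fodasyi.
  rule 1 (vowel merger): fodasyi → fodasye
  rule 2: no change — fodasye
  rule 3 (vowel merger): fodasye → fudasye
  ⇒ Raneku fudasye
*fodasyi is the unique common source.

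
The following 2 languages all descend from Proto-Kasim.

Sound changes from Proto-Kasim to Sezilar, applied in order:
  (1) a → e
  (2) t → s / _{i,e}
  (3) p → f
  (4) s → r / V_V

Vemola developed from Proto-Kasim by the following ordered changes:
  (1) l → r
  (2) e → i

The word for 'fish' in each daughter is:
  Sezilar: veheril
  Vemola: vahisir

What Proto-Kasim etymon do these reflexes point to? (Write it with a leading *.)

Position 7: Sezilar has l, Vemola has r. Sezilar preserves l here (none of its changes turn any other segment into l), so the proto-segment is *l.
Position 2: Sezilar has e, Vemola has a. Vemola preserves a here (none of its changes turn any other segment into a), so the proto-segment is *a.
Verify the candidate proto-form against each daughter:
Sezilar: *vahesil
  vahesil → vehesil   [vowel merger]
  vehesil (rule 2 does not apply)
  vehesil (rule 3 does not apply)
  vehesil → veheril   [rhotacism]
  giving Sezilar veheril.
Vemola: start from *vahesil.
  rule 1 (unconditioned shift): vahesil → vahesir
  rule 2 (vowel merger): vahesir → vahisir
  ⇒ Vemola vahisir
Only *vahesil yields all of Sezilar veheril, Vemola vahisir.

*vahesil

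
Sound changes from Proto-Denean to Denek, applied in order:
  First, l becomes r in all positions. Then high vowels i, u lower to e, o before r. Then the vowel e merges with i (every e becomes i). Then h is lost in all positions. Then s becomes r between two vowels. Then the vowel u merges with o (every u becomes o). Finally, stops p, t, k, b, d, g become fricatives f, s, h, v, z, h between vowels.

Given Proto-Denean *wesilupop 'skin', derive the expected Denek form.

Denek: *wesilupop
  wesilupop → wesirupop   [unconditioned shift]
  wesirupop → weserupop   [pre-rhotic lowering]
  weserupop → wisirupop   [vowel merger]
  wisirupop (rule 4 does not apply)
  wisirupop → wirirupop   [rhotacism]
  wirirupop → wiriropop   [vowel merger]
  wiriropop → wirirofop   [intervocalic lenition]
  giving Denek wirirofop.

wirirofop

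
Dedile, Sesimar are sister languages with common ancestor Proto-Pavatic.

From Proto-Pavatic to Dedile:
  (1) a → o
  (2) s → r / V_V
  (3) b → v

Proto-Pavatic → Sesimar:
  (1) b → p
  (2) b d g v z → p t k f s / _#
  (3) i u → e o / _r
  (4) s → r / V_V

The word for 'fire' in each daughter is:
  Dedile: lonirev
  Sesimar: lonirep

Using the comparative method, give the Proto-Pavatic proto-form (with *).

Position 5: Dedile has r, Sesimar has r. Taking the neighbouring segments as reconstructed: Dedile r could go back to *s or *r; Sesimar r can only go back to *s — the one source consistent with every daughter is *s.
Position 7: Dedile has v, Sesimar has p. Taking the neighbouring segments as reconstructed: Dedile v could go back to *b or *v; Sesimar p could go back to *p or *b — the one source consistent with every daughter is *b.
Verify the candidate proto-form against each daughter:
Dedile: *loniseb
  loniseb (rule 1 does not apply)
  loniseb → lonireb   [rhotacism]
  lonireb → lonirev   [unconditioned shift]
  giving Dedile lonirev.
Sesimar: *loniseb > lonisep > lonirep  (by unconditioned shift, rhotacism)
Only *loniseb yields all of Dedile lonirev, Sesimar lonirep.

*loniseb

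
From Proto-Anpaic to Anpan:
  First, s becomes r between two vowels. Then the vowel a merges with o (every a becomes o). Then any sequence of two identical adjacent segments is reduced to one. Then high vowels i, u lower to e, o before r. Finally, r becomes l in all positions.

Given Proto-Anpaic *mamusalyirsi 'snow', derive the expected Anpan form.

Anpan: *mamusalyirsi
  mamusalyirsi → mamuralyirsi   [rhotacism]
  mamuralyirsi → momurolyirsi   [vowel merger]
  momurolyirsi (rule 3 does not apply)
  momurolyirsi → momorolyersi   [pre-rhotic lowering]
  momorolyersi → momololyelsi   [unconditioned shift]
  giving Anpan momololyelsi.

momololyelsi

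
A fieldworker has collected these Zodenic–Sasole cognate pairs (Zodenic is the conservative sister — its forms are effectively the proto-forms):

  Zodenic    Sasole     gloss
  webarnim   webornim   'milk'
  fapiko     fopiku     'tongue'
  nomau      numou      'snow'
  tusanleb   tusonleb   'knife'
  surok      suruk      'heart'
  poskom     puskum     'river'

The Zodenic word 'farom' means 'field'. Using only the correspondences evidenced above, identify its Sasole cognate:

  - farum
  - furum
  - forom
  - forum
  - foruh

webarnim ~ webornim — Zodenic a corresponds to Sasole o after a consonant, before r.
nomau ~ numou, poskom ~ puskum — Zodenic o corresponds to Sasole u after a consonant, before a nasal.
Applying these to Zodenic 'farom':
  farom → forom   (a→o after a consonant, before r)
  forom → forum   (o→u after a consonant, before a nasal)
So the Sasole cognate is 'forum'.

forum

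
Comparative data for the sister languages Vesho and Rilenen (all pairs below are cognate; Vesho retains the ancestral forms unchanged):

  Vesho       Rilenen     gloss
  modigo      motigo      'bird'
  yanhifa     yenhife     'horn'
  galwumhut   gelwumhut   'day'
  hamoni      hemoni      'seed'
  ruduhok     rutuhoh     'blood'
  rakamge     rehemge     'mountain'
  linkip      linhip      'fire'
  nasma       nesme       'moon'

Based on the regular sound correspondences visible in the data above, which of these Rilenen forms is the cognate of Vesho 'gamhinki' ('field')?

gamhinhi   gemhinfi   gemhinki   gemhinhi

gemhinhi

hamoni ~ hemoni, rakamge ~ rehemge — Vesho a corresponds to Rilenen e after a consonant, before a nasal.
linkip ~ linhip — Vesho k corresponds to Rilenen h after a consonant, before a front vowel.
Applying these to Vesho 'gamhinki':
  gamhinki → gemhinki   (a→e after a consonant, before a nasal)
  gemhinki → gemhinhi   (k→h after a consonant, before a front vowel)
So the Rilenen cognate is 'gemhinhi'.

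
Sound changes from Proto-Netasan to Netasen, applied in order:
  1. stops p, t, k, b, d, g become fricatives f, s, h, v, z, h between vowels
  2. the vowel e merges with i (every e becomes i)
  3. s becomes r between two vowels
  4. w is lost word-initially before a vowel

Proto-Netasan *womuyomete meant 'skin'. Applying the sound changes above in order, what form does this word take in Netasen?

omuyomiri

Netasen: *womuyomete
  womuyomete → womuyomese   [intervocalic lenition]
  womuyomese → womuyomisi   [vowel merger]
  womuyomisi → womuyomiri   [rhotacism]
  womuyomiri → omuyomiri   [glide loss]
  giving Netasen omuyomiri.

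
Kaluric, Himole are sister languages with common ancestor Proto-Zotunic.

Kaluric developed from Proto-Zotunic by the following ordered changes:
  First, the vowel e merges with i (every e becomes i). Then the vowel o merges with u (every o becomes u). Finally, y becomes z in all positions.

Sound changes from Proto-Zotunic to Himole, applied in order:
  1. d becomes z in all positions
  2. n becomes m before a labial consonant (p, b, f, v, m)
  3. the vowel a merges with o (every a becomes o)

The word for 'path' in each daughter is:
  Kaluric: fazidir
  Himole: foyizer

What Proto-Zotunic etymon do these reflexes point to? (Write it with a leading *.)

*fayider

Position 2: Kaluric has a, Himole has o. Kaluric preserves a here (none of its changes turn any other segment into a), so the proto-segment is *a.
Position 3: Kaluric has z, Himole has y. Himole preserves y here (none of its changes turn any other segment into y), so the proto-segment is *y.
This points to *fayider. Verify forward in each daughter:
Kaluric: start from *fayider.
  rule 1 (vowel merger): fayider → fayidir
  rule 2: no change — fayidir
  rule 3 (unconditioned shift): fayidir → fazidir
  ⇒ Kaluric fazidir
Himole: *fayider
  fayider → fayizer   [unconditioned shift]
  fayizer (rule 2 does not apply)
  fayizer → foyizer   [vowel merger]
  giving Himole foyizer.
*fayider is the unique common source.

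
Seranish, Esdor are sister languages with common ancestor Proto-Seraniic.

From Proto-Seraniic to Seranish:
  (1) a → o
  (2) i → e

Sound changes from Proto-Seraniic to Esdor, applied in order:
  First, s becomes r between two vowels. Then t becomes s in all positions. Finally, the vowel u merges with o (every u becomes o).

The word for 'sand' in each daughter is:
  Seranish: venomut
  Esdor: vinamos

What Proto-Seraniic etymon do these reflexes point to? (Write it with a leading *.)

*vinamut

Position 4: Seranish has o, Esdor has a. Esdor preserves a here (none of its changes turn any other segment into a), so the proto-segment is *a.
Position 7: Seranish has t, Esdor has s. Seranish preserves t here (none of its changes turn any other segment into t), so the proto-segment is *t.
Position 6: Seranish has u, Esdor has o. Seranish preserves u here (none of its changes turn any other segment into u), so the proto-segment is *u.
This points to *vinamut. Verify forward in each daughter:
Seranish: *vinamut > vinomut > venomut  (by vowel merger, vowel merger)
Esdor: start from *vinamut.
  rule 1: no change — vinamut
  rule 2 (unconditioned shift): vinamut → vinamus
  rule 3 (vowel merger): vinamus → vinamos
  ⇒ Esdor vinamos
Only *vinamut yields all of Seranish venomut, Esdor vinamos.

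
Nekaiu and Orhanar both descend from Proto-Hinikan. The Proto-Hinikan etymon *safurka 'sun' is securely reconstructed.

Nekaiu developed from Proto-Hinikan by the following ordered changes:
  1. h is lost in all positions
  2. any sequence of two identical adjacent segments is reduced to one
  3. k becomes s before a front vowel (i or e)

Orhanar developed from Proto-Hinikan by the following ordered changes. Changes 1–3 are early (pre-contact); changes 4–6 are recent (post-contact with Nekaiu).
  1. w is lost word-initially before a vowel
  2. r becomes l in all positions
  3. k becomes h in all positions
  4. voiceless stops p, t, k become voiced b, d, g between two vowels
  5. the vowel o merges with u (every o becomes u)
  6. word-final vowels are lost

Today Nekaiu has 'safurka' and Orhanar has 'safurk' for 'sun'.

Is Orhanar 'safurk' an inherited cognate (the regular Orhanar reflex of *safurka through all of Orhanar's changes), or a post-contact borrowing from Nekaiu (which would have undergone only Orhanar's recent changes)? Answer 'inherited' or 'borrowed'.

borrowed

If inherited, *safurka would pass through all of Orhanar's changes:
Orhanar: *safurka > safulka > safulha > safulh  (by unconditioned shift, unconditioned shift, apocope)
If borrowed from Nekaiu 'safurka' after the early changes, it would undergo only the recent ones:
  rule 4 (intervocalic voicing): no change (safurka)
  rule 5 (vowel merger): no change (safurka)
  rule 6 (apocope): safurka → safurk
  ⇒ as a loan: safurk
Orhanar 'safurk' matches the loan outcome 'safurk', not the inherited 'safulh' — it skipped the early Orhanar changes, so it was borrowed from Nekaiu.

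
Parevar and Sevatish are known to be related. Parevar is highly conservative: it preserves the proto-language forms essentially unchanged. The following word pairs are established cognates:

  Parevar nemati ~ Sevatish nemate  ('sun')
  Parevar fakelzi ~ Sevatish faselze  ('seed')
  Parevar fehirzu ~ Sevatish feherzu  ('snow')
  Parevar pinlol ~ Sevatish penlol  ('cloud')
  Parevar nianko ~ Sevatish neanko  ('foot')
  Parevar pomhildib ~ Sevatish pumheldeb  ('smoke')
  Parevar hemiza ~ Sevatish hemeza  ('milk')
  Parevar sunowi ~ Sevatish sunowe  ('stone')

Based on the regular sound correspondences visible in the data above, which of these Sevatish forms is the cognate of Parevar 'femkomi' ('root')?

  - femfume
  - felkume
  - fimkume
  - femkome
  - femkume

femkume

pomhildib ~ pumheldeb — Parevar o corresponds to Sevatish u after a consonant, before a nasal.
nemati ~ nemate, fakelzi ~ faselze — Parevar i corresponds to Sevatish e word-finally.
Applying these to Parevar 'femkomi':
  femkomi → femkumi   (o→u after a consonant, before a nasal)
  femkumi → femkume   (i→e word-finally)
So the Sevatish cognate is 'femkume'.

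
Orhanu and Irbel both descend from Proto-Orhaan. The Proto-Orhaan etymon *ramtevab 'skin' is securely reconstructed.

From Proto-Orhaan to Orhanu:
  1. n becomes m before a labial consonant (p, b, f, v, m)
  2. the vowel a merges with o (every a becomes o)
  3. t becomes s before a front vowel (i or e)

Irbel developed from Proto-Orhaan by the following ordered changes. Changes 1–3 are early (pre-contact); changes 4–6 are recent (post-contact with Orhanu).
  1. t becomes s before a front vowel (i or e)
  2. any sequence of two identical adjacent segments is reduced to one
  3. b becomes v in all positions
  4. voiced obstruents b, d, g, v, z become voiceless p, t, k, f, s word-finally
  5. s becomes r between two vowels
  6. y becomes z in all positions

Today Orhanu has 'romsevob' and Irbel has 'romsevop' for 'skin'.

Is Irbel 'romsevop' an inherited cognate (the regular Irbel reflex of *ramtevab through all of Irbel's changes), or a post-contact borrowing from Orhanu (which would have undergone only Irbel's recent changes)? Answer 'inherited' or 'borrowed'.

If inherited, *ramtevab would pass through all of Irbel's changes:
Irbel: start from *ramtevab.
  rule 1 (palatalisation): ramtevab → ramsevab
  rule 2: no change — ramsevab
  rule 3 (unconditioned shift): ramsevab → ramsevav
  rule 4 (final devoicing): ramsevav → ramsevaf
  rule 5: no change — ramsevaf
  rule 6: no change — ramsevaf
  ⇒ Irbel ramsevaf
If borrowed from Orhanu 'romsevob' after the early changes, it would undergo only the recent ones:
  rule 4 (final devoicing): romsevob → romsevop
  rule 5 (rhotacism): no change (romsevop)
  rule 6 (unconditioned shift): no change (romsevop)
  ⇒ as a loan: romsevop
Irbel 'romsevop' matches the loan outcome 'romsevop', not the inherited 'ramsevaf' — it skipped the early Irbel changes, so it was borrowed from Orhanu.

borrowed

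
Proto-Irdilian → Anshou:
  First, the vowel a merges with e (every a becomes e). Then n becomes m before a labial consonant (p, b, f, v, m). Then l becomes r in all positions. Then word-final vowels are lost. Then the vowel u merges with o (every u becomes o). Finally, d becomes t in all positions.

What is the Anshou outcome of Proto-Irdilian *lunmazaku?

rommezek

Anshou: start from *lunmazaku.
  rule 1 (vowel merger): lunmazaku → lunmezeku
  rule 2 (nasal place assimilation): lunmezeku → lummezeku
  rule 3 (unconditioned shift): lummezeku → rummezeku
  rule 4 (apocope): rummezeku → rummezek
  rule 5 (vowel merger): rummezek → rommezek
  rule 6: no change — rommezek
  ⇒ Anshou rommezek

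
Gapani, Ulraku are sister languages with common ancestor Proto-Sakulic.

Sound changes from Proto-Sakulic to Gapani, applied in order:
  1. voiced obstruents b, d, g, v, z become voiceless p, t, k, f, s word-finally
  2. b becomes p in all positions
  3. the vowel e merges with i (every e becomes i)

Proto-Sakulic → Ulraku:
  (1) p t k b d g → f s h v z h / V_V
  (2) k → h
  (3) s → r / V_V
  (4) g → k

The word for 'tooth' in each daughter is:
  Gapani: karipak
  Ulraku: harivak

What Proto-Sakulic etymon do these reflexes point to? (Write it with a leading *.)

Position 5: Gapani has p, Ulraku has v. Taking the neighbouring segments as reconstructed: Gapani p could go back to *p or *b; Ulraku v could go back to *b or *v — the one source consistent with every daughter is *b.
Position 1: Gapani has k, Ulraku has h. Taking the neighbouring segments as reconstructed: Gapani k can only go back to *k; Ulraku h could go back to *k or *h — the one source consistent with every daughter is *k.
Position 7: Gapani has k, Ulraku has k. In Ulraku, k can only continue *g, so the proto-segment is *g.
This points to *karibag. Verify forward in each daughter:
Gapani: *karibag
  karibag → karibak   [final devoicing]
  karibak → karipak   [unconditioned shift]
  karipak (rule 3 does not apply)
  giving Gapani karipak.
Ulraku: *karibag > karivag > harivag > harivak  (by intervocalic lenition, unconditioned shift, unconditioned shift)
Only *karibag yields all of Gapani karipak, Ulraku harivak.

*karibag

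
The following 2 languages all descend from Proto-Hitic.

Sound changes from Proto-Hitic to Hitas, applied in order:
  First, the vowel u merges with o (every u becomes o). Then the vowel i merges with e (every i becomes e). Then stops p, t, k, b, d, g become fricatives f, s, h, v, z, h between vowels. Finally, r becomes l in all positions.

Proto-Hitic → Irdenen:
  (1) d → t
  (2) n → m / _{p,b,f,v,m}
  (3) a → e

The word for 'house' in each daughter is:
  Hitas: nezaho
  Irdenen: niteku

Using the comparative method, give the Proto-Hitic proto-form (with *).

*nidaku

Position 3: Hitas has z, Irdenen has t. Taking the neighbouring segments as reconstructed: Hitas z could go back to *d or *z; Irdenen t could go back to *t or *d — the one source consistent with every daughter is *d.
Position 2: Hitas has e, Irdenen has i. Irdenen preserves i here (none of its changes turn any other segment into i), so the proto-segment is *i.
This points to *nidaku. Verify forward in each daughter:
Hitas: *nidaku > nidako > nedako > nezaho  (by vowel merger, vowel merger, intervocalic lenition)
Irdenen: start from *nidaku.
  rule 1 (unconditioned shift): nidaku → nitaku
  rule 2: no change — nitaku
  rule 3 (vowel merger): nitaku → niteku
  ⇒ Irdenen niteku
*nidaku is the unique common source.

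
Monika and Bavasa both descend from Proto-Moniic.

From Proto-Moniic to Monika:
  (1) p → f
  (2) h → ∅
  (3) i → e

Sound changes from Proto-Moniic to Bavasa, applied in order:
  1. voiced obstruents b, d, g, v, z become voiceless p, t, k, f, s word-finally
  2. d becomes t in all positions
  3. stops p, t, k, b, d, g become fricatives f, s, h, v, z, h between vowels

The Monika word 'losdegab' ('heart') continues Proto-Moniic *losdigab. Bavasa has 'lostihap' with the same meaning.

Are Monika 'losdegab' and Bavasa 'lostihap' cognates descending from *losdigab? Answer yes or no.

Derive the expected Bavasa reflex of *losdigab:
Bavasa: start from *losdigab.
  rule 1 (final devoicing): losdigab → losdigap
  rule 2 (unconditioned shift): losdigap → lostigap
  rule 3 (intervocalic lenition): lostigap → lostihap
  ⇒ Bavasa lostihap
Bavasa 'lostihap' matches the regular reflex exactly, so the pair is cognate.

yes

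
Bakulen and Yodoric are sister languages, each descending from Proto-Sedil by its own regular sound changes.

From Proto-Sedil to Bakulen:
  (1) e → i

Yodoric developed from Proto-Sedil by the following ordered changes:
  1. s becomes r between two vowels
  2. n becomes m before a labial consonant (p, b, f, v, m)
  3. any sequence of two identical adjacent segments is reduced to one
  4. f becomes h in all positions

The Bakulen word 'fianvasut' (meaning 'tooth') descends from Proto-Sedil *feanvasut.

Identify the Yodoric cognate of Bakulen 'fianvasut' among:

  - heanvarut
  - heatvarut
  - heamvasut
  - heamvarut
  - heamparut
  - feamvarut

Yodoric: *feanvasut
  feanvasut → feanvarut   [rhotacism]
  feanvarut → feamvarut   [nasal place assimilation]
  feamvarut (rule 3 does not apply)
  feamvarut → heamvarut   [unconditioned shift]
  giving Yodoric heamvarut.
Only 'heamvarut' matches the regular Yodoric development of *feanvasut.

heamvarut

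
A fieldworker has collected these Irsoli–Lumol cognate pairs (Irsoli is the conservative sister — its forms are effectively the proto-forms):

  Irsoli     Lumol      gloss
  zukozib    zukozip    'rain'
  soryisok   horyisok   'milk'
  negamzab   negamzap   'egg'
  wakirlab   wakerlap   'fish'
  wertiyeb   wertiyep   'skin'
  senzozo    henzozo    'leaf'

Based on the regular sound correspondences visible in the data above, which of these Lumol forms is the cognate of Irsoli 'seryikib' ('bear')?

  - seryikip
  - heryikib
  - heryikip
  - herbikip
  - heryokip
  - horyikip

heryikip

senzozo ~ henzozo — Irsoli s corresponds to Lumol h word-initially before a front vowel.
zukozib ~ zukozip, negamzab ~ negamzap — Irsoli b corresponds to Lumol p word-finally.
Applying these to Irsoli 'seryikib':
  seryikib → heryikib   (s→h word-initially before a front vowel)
  heryikib → heryikip   (b→p word-finally)
So the Lumol cognate is 'heryikip'.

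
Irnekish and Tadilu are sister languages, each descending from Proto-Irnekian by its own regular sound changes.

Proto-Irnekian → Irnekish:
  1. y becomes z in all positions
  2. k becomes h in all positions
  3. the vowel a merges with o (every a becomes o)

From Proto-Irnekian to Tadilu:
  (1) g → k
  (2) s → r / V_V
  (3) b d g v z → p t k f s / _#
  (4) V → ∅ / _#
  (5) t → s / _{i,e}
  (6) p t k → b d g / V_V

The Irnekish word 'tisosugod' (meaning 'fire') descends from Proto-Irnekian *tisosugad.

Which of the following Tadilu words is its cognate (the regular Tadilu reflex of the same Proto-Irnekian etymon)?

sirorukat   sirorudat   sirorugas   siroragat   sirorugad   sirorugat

sirorugat

Tadilu: *tisosugad > tisosukad > tirorukad > tirorukat > sirorukat > sirorugat  (by unconditioned shift, rhotacism, final devoicing, palatalisation, intervocalic voicing)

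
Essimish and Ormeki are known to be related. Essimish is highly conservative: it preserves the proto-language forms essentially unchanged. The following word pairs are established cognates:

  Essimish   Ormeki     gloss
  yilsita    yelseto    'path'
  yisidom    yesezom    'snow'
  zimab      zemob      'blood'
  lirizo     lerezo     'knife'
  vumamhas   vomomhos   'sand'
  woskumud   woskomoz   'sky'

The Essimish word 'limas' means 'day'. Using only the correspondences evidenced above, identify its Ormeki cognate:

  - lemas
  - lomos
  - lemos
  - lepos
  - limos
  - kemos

zimab ~ zemob — Essimish i corresponds to Ormeki e after a consonant, before a nasal.
vumamhas ~ vomomhos — Essimish a corresponds to Ormeki o after a consonant, before a consonant other than r, m, n, p, b, f, v.
Applying these to Essimish 'limas':
  limas → lemas   (i→e after a consonant, before a nasal)
  lemas → lemos   (a→o after a consonant, before a consonant other than r, m, n, p, b, f, v)
So the Ormeki cognate is 'lemos'.

lemos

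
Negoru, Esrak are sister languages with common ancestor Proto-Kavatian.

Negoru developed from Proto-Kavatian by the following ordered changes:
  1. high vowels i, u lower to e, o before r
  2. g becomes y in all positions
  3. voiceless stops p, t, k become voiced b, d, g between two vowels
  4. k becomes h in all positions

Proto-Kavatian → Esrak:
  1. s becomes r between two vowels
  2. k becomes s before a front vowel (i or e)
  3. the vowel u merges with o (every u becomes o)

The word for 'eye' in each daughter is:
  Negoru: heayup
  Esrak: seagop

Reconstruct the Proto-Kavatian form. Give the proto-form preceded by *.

Position 5: Negoru has u, Esrak has o. Negoru preserves u here (none of its changes turn any other segment into u), so the proto-segment is *u.
Position 1: Negoru has h, Esrak has s. Taking the neighbouring segments as reconstructed: Negoru h could go back to *k or *h; Esrak s could go back to *k or *s — the one source consistent with every daughter is *k.
This points to *keagup. Verify forward in each daughter:
Negoru: start from *keagup.
  rule 1: no change — keagup
  rule 2 (unconditioned shift): keagup → keayup
  rule 3: no change — keayup
  rule 4 (unconditioned shift): keayup → heayup
  ⇒ Negoru heayup
Esrak: *keagup
  keagup (rule 1 does not apply)
  keagup → seagup   [palatalisation]
  seagup → seagop   [vowel merger]
  giving Esrak seagop.
No other proto-form is consistent with every reflex, so the reconstruction is *keagup.

*keagup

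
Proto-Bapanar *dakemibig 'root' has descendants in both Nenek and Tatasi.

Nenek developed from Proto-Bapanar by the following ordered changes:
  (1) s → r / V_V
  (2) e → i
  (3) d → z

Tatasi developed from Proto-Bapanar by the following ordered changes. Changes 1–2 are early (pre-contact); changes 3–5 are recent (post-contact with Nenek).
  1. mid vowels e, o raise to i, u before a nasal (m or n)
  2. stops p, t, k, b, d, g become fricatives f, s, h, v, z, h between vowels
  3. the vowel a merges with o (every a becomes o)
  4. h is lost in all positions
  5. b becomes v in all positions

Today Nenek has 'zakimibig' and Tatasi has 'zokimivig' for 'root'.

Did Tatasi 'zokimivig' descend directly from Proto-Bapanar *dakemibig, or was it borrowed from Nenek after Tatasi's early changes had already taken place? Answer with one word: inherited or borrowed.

If inherited, *dakemibig would pass through all of Tatasi's changes:
Tatasi: *dakemibig
  dakemibig → dakimibig   [pre-nasal raising]
  dakimibig → dahimivig   [intervocalic lenition]
  dahimivig → dohimivig   [vowel merger]
  dohimivig → doimivig   [h-loss]
  doimivig (rule 5 does not apply)
  giving Tatasi doimivig.
If borrowed from Nenek 'zakimibig' after the early changes, it would undergo only the recent ones:
  rule 3 (vowel merger): zakimibig → zokimibig
  rule 4 (h-loss): no change (zokimibig)
  rule 5 (unconditioned shift): zokimibig → zokimivig
  ⇒ as a loan: zokimivig
Tatasi 'zokimivig' matches the loan outcome 'zokimivig', not the inherited 'doimivig' — it skipped the early Tatasi changes, so it was borrowed from Nenek.

borrowed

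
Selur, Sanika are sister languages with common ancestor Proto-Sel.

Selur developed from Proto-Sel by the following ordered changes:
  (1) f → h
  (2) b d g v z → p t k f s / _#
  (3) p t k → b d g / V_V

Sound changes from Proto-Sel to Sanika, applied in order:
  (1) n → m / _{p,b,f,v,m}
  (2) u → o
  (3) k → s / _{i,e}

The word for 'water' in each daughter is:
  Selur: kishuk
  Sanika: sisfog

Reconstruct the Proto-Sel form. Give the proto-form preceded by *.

*kisfug

Position 6: Selur has k, Sanika has g. Sanika preserves g here (none of its changes turn any other segment into g), so the proto-segment is *g.
Position 4: Selur has h, Sanika has f. Sanika preserves f here (none of its changes turn any other segment into f), so the proto-segment is *f.
Position 5: Selur has u, Sanika has o. Selur preserves u here (none of its changes turn any other segment into u), so the proto-segment is *u.
Continuing position by position gives *kisfug; check it forward:
Selur: *kisfug > kishug > kishuk  (by unconditioned shift, final devoicing)
Sanika: *kisfug > kisfog > sisfog  (by vowel merger, palatalisation)
Only *kisfug yields all of Selur kishuk, Sanika sisfog.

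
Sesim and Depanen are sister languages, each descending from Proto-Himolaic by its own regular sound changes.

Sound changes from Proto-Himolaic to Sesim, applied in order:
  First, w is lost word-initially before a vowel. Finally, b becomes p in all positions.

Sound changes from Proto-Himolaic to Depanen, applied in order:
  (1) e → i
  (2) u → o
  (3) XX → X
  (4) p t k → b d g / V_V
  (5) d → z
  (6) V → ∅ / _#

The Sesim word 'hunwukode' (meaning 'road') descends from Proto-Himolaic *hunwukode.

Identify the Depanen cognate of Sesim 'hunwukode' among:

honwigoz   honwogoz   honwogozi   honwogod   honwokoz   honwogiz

honwogoz

Depanen: *hunwukode > hunwukodi > honwokodi > honwogodi > honwogozi > honwogoz  (by vowel merger, vowel merger, intervocalic voicing, unconditioned shift, apocope)
Among the options, 'honwogoz' alone shows every Depanen change applied in order.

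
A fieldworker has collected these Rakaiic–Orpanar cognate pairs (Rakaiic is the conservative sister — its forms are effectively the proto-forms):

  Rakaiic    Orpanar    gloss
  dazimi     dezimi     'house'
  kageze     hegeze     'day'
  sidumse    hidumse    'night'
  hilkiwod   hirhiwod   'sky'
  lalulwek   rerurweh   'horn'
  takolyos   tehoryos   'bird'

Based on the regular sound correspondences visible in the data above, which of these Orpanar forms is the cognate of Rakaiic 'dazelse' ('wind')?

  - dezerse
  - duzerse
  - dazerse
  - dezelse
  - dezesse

dazimi ~ dezimi, kageze ~ hegeze — Rakaiic a corresponds to Orpanar e after a consonant, before a consonant other than r, m, n, p, b, f, v.
hilkiwod ~ hirhiwod, lalulwek ~ rerurweh — Rakaiic l corresponds to Orpanar r after a vowel, before a consonant other than r, m, n, p, b, f, v.
Applying these to Rakaiic 'dazelse':
  dazelse → dezelse   (a→e after a consonant, before a consonant other than r, m, n, p, b, f, v)
  dezelse → dezerse   (l→r after a vowel, before a consonant other than r, m, n, p, b, f, v)
So the Orpanar cognate is 'dezerse'.

dezerse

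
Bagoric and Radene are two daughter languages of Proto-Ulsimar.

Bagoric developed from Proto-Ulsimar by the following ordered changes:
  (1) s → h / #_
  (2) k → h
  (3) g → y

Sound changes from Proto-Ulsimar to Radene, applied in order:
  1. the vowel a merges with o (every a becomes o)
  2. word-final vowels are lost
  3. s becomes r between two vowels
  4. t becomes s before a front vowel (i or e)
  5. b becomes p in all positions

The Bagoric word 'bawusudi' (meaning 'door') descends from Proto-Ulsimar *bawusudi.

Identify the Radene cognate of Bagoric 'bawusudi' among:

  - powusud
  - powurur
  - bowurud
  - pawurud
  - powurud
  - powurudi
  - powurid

powurud

Radene: start from *bawusudi.
  rule 1 (vowel merger): bawusudi → bowusudi
  rule 2 (apocope): bowusudi → bowusud
  rule 3 (rhotacism): bowusud → bowurud
  rule 4: no change — bowurud
  rule 5 (unconditioned shift): bowurud → powurud
  ⇒ Radene powurud
The other candidates each miss or misapply at least one Radene change.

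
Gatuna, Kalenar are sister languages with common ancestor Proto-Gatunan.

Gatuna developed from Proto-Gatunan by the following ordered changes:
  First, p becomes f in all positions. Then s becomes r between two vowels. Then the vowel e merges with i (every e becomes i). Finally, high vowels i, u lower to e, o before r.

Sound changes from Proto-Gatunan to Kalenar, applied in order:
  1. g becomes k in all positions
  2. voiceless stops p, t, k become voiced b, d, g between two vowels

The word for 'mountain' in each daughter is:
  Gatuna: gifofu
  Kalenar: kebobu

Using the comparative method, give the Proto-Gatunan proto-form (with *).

Position 5: Gatuna has f, Kalenar has b. Taking the neighbouring segments as reconstructed: Gatuna f could go back to *p or *f; Kalenar b could go back to *p or *b — the one source consistent with every daughter is *p.
Position 1: Gatuna has g, Kalenar has k. Gatuna preserves g here (none of its changes turn any other segment into g), so the proto-segment is *g.
Position 2: Gatuna has i, Kalenar has e. Kalenar preserves e here (none of its changes turn any other segment into e), so the proto-segment is *e.
This points to *gepopu. Verify forward in each daughter:
Gatuna: start from *gepopu.
  rule 1 (unconditioned shift): gepopu → gefofu
  rule 2: no change — gefofu
  rule 3 (vowel merger): gefofu → gifofu
  rule 4: no change — gifofu
  ⇒ Gatuna gifofu
Kalenar: *gepopu > kepopu > kebobu  (by unconditioned shift, intervocalic voicing)
Only *gepopu yields all of Gatuna gifofu, Kalenar kebobu.

*gepopu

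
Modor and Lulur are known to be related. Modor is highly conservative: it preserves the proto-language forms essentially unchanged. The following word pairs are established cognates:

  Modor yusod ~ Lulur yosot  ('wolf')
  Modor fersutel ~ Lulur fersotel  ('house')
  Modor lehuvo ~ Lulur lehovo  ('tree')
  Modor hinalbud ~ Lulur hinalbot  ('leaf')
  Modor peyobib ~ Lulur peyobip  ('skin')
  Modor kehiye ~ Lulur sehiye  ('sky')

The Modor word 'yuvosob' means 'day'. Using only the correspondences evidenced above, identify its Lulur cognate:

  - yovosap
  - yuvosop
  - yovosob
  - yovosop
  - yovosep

lehuvo ~ lehovo — Modor u corresponds to Lulur o after a consonant, before a labial obstruent.
peyobib ~ peyobip — Modor b corresponds to Lulur p word-finally.
Applying these to Modor 'yuvosob':
  yuvosob → yovosob   (u→o after a consonant, before a labial obstruent)
  yovosob → yovosop   (b→p word-finally)
So the Lulur cognate is 'yovosop'.

yovosop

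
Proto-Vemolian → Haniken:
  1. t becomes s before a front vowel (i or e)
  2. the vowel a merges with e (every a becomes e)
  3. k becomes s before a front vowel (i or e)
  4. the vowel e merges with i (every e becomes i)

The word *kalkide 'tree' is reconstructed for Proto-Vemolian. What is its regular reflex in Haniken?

Haniken: *kalkide > kelkide > selside > silsidi  (by vowel merger, palatalisation, vowel merger)

silsidi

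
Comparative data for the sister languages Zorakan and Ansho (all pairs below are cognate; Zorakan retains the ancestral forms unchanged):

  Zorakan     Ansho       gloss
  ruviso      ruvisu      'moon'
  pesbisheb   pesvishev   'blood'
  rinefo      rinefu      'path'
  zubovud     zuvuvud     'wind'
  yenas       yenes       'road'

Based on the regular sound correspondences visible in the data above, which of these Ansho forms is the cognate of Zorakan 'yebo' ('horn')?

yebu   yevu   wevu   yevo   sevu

zubovud ~ zuvuvud — Zorakan b corresponds to Ansho v between vowels (before a back vowel).
ruviso ~ ruvisu, rinefo ~ rinefu — Zorakan o corresponds to Ansho u word-finally.
Applying these to Zorakan 'yebo':
  yebo → yevo   (b→v between vowels (before a back vowel))
  yevo → yevu   (o→u word-finally)
So the Ansho cognate is 'yevu'.

yevu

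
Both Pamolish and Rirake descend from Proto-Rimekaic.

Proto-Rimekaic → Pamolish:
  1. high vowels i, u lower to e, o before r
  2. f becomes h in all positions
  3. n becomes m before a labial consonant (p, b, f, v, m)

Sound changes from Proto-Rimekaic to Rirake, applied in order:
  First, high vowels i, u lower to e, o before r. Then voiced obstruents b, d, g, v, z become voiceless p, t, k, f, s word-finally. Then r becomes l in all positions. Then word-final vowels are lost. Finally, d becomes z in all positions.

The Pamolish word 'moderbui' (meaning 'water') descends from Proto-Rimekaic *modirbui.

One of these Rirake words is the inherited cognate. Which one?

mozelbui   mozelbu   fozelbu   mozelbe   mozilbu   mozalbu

mozelbu

Rirake: start from *modirbui.
  rule 1 (pre-rhotic lowering): modirbui → moderbui
  rule 2: no change — moderbui
  rule 3 (unconditioned shift): moderbui → modelbui
  rule 4 (apocope): modelbui → modelbu
  rule 5 (unconditioned shift): modelbu → mozelbu
  ⇒ Rirake mozelbu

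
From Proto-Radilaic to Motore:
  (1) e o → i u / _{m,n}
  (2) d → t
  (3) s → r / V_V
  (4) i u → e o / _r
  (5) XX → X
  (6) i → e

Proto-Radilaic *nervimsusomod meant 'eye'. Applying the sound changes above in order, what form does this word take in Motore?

nervemsorumot

Motore: *nervimsusomod > nervimsusumod > nervimsusumot > nervimsurumot > nervimsorumot > nervemsorumot  (by pre-nasal raising, unconditioned shift, rhotacism, pre-rhotic lowering, vowel merger)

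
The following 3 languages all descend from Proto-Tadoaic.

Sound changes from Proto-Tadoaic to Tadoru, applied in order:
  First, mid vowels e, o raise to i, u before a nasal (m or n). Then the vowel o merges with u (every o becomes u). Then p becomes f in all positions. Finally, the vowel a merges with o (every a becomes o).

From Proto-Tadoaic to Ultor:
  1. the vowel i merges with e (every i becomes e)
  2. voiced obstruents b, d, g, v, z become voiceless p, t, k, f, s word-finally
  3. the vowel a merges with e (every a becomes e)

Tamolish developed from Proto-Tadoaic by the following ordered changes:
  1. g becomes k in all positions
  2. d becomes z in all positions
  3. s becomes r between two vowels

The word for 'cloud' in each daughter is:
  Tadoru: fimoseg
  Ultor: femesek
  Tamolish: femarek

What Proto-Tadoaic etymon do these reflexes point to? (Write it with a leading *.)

Position 2: Tadoru has i, Ultor has e, Tamolish has e. Tamolish preserves e here (none of its changes turn any other segment into e), so the proto-segment is *e.
Position 7: Tadoru has g, Ultor has k, Tamolish has k. Tadoru preserves g here (none of its changes turn any other segment into g), so the proto-segment is *g.
Position 4: Tadoru has o, Ultor has e, Tamolish has a. Tamolish preserves a here (none of its changes turn any other segment into a), so the proto-segment is *a.
This points to *femaseg. Verify forward in each daughter:
Tadoru: start from *femaseg.
  rule 1 (pre-nasal raising): femaseg → fimaseg
  rule 2: no change — fimaseg
  rule 3: no change — fimaseg
  rule 4 (vowel merger): fimaseg → fimoseg
  ⇒ Tadoru fimoseg
Ultor: *femaseg > femasek > femesek  (by final devoicing, vowel merger)
Tamolish: start from *femaseg.
  rule 1 (unconditioned shift): femaseg → femasek
  rule 2: no change — femasek
  rule 3 (rhotacism): femasek → femarek
  ⇒ Tamolish femarek
No other proto-form is consistent with every reflex, so the reconstruction is *femaseg.

*femaseg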